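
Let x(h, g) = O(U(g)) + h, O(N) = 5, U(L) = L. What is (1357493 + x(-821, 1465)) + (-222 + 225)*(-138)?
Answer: 1356263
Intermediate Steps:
x(h, g) = 5 + h
(1357493 + x(-821, 1465)) + (-222 + 225)*(-138) = (1357493 + (5 - 821)) + (-222 + 225)*(-138) = (1357493 - 816) + 3*(-138) = 1356677 - 414 = 1356263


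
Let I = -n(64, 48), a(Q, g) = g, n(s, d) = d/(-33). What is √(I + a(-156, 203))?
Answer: √24739/11 ≈ 14.299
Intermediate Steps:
n(s, d) = -d/33 (n(s, d) = d*(-1/33) = -d/33)
I = 16/11 (I = -(-1)*48/33 = -1*(-16/11) = 16/11 ≈ 1.4545)
√(I + a(-156, 203)) = √(16/11 + 203) = √(2249/11) = √24739/11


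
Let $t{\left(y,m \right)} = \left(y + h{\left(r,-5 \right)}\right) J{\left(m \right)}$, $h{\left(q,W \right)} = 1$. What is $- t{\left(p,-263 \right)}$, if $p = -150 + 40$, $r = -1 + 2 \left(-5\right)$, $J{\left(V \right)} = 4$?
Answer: $436$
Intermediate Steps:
$r = -11$ ($r = -1 - 10 = -11$)
$p = -110$
$t{\left(y,m \right)} = 4 + 4 y$ ($t{\left(y,m \right)} = \left(y + 1\right) 4 = \left(1 + y\right) 4 = 4 + 4 y$)
$- t{\left(p,-263 \right)} = - (4 + 4 \left(-110\right)) = - (4 - 440) = \left(-1\right) \left(-436\right) = 436$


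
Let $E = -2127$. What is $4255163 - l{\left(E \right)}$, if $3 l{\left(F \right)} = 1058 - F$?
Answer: $\frac{12762304}{3} \approx 4.2541 \cdot 10^{6}$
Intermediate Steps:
$l{\left(F \right)} = \frac{1058}{3} - \frac{F}{3}$ ($l{\left(F \right)} = \frac{1058 - F}{3} = \frac{1058}{3} - \frac{F}{3}$)
$4255163 - l{\left(E \right)} = 4255163 - \left(\frac{1058}{3} - -709\right) = 4255163 - \left(\frac{1058}{3} + 709\right) = 4255163 - \frac{3185}{3} = \frac{12762304}{3}$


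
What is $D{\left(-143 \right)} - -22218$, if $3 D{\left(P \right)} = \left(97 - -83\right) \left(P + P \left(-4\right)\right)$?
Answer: $47958$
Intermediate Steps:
$D{\left(P \right)} = - 180 P$ ($D{\left(P \right)} = \frac{\left(97 - -83\right) \left(P + P \left(-4\right)\right)}{3} = \frac{\left(97 + 83\right) \left(P - 4 P\right)}{3} = \frac{180 \left(- 3 P\right)}{3} = \frac{\left(-540\right) P}{3} = - 180 P$)
$D{\left(-143 \right)} - -22218 = \left(-180\right) \left(-143\right) - -22218 = 25740 + 22218 = 47958$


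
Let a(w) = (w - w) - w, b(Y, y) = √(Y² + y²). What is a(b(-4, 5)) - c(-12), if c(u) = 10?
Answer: -10 - √41 ≈ -16.403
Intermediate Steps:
a(w) = -w (a(w) = 0 - w = -w)
a(b(-4, 5)) - c(-12) = -√((-4)² + 5²) - 1*10 = -√(16 + 25) - 10 = -√41 - 10 = -10 - √41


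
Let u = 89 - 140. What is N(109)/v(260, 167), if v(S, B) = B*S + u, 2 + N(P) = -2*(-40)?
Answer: 78/43369 ≈ 0.0017985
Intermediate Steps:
u = -51
N(P) = 78 (N(P) = -2 - 2*(-40) = -2 + 80 = 78)
v(S, B) = -51 + B*S (v(S, B) = B*S - 51 = -51 + B*S)
N(109)/v(260, 167) = 78/(-51 + 167*260) = 78/(-51 + 43420) = 78/43369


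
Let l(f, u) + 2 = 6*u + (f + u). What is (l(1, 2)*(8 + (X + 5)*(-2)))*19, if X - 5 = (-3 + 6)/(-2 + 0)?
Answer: -2223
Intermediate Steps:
X = 7/2 (X = 5 + (-3 + 6)/(-2 + 0) = 5 + 3/(-2) = 5 + 3*(-½) = 5 - 3/2 = 7/2 ≈ 3.5000)
l(f, u) = -2 + f + 7*u (l(f, u) = -2 + (6*u + (f + u)) = -2 + (f + 7*u) = -2 + f + 7*u)
(l(1, 2)*(8 + (X + 5)*(-2)))*19 = ((-2 + 1 + 7*2)*(8 + (7/2 + 5)*(-2)))*19 = ((-2 + 1 + 14)*(8 + (17/2)*(-2)))*19 = (13*(8 - 17))*19 = (13*(-9))*19 = -117*19 = -2223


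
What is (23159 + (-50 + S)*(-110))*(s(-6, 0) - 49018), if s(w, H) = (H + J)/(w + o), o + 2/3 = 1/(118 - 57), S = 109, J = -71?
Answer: -994171047797/1217 ≈ -8.1690e+8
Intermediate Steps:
o = -119/183 (o = -⅔ + 1/(118 - 57) = -⅔ + 1/61 = -119/183 ≈ -0.65027)
s(w, H) = (-71 + H)/(-119/183 + w) (s(w, H) = (H - 71)/(w - 119/183) = (-71 + H)/(-119/183 + w))
(23159 + (-50 + S)*(-110))*(s(-6, 0) - 49018) = (23159 + (-50 + 109)*(-110))*(183*(-71 + 0)/(-119 + 183*(-6)) - 49018) = (23159 + 59*(-110))*(183*(-71)/(-119 - 1098) - 49018) = (23159 - 6490)*(183*(-71)/(-1217) - 49018) = 16669*(183*(-1/1217)*(-71) - 49018) = 16669*(12993/1217 - 49018) = 16669*(-59641913/1217) = -994171047797/1217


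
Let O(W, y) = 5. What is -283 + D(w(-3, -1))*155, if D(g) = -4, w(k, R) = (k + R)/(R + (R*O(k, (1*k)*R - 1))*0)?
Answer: -903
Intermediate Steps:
w(k, R) = (R + k)/R (w(k, R) = (k + R)/(R + (R*5)*0) = (R + k)/(R + (5*R)*0) = (R + k)/(R + 0) = (R + k)/R)
-283 + D(w(-3, -1))*155 = -283 - 4*155 = -283 - 620 = -903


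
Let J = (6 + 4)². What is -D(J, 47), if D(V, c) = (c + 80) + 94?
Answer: -221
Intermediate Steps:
J = 100 (J = 10² = 100)
D(V, c) = 174 + c (D(V, c) = (80 + c) + 94 = 174 + c)
-D(J, 47) = -(174 + 47) = -1*221 = -221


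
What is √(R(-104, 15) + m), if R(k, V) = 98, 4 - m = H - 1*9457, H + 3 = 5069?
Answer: √4493 ≈ 67.030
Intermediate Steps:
H = 5066 (H = -3 + 5069 = 5066)
m = 4395 (m = 4 - (5066 - 1*9457) = 4 - (5066 - 9457) = 4 - 1*(-4391) = 4 + 4391 = 4395)
√(R(-104, 15) + m) = √(98 + 4395) = √4493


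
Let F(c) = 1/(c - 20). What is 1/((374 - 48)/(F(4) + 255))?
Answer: 4079/5216 ≈ 0.78202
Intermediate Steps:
F(c) = 1/(-20 + c)
1/((374 - 48)/(F(4) + 255)) = 1/((374 - 48)/(1/(-20 + 4) + 255)) = 1/(326/(1/(-16) + 255)) = 1/(326/(-1/16 + 255)) = 1/(326/(4079/16)) = 1/(326*(16/4079)) = 1/(5216/4079) = 4079/5216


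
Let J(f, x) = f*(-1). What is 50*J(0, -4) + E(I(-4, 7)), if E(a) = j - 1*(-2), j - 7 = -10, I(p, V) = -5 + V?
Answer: -1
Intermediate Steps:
j = -3 (j = 7 - 10 = -3)
E(a) = -1 (E(a) = -3 - 1*(-2) = -3 + 2 = -1)
J(f, x) = -f
50*J(0, -4) + E(I(-4, 7)) = 50*(-1*0) - 1 = 50*0 - 1 = 0 - 1 = -1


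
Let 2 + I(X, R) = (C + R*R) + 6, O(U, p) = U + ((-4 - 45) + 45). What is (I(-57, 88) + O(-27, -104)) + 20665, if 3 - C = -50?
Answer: 28435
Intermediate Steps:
C = 53 (C = 3 - 1*(-50) = 3 + 50 = 53)
O(U, p) = -4 + U (O(U, p) = U + (-49 + 45) = U - 4 = -4 + U)
I(X, R) = 57 + R² (I(X, R) = -2 + ((53 + R*R) + 6) = -2 + ((53 + R²) + 6) = -2 + (59 + R²) = 57 + R²)
(I(-57, 88) + O(-27, -104)) + 20665 = ((57 + 88²) + (-4 - 27)) + 20665 = ((57 + 7744) - 31) + 20665 = (7801 - 31) + 20665 = 7770 + 20665 = 28435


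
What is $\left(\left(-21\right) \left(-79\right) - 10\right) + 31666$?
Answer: $33315$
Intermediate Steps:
$\left(\left(-21\right) \left(-79\right) - 10\right) + 31666 = \left(1659 - 10\right) + 31666 = 1649 + 31666 = 33315$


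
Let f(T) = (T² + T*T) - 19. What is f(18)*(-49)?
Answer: -30821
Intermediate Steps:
f(T) = -19 + 2*T² (f(T) = (T² + T²) - 19 = 2*T² - 19 = -19 + 2*T²)
f(18)*(-49) = (-19 + 2*18²)*(-49) = (-19 + 2*324)*(-49) = (-19 + 648)*(-49) = 629*(-49) = -30821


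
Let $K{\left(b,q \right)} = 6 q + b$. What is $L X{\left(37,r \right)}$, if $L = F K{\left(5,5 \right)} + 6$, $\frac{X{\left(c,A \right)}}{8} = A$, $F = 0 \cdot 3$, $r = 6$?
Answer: $288$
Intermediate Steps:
$K{\left(b,q \right)} = b + 6 q$
$F = 0$
$X{\left(c,A \right)} = 8 A$
$L = 6$ ($L = 0 \left(5 + 6 \cdot 5\right) + 6 = 0 \left(5 + 30\right) + 6 = 0 \cdot 35 + 6 = 0 + 6 = 6$)
$L X{\left(37,r \right)} = 6 \cdot 8 \cdot 6 = 6 \cdot 48 = 288$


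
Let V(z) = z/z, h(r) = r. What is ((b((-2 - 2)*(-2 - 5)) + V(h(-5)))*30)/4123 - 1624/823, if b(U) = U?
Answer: -5979742/3393229 ≈ -1.7623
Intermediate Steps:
V(z) = 1
((b((-2 - 2)*(-2 - 5)) + V(h(-5)))*30)/4123 - 1624/823 = (((-2 - 2)*(-2 - 5) + 1)*30)/4123 - 1624/823 = ((-4*(-7) + 1)*30)*(1/4123) - 1624*1/823 = ((28 + 1)*30)*(1/4123) - 1624/823 = (29*30)*(1/4123) - 1624/823 = 870*(1/4123) - 1624/823 = 870/4123 - 1624/823 = -5979742/3393229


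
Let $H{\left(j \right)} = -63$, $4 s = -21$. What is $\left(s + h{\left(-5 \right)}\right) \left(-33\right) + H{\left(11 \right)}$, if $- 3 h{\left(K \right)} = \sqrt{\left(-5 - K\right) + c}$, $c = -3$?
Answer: $\frac{441}{4} + 11 i \sqrt{3} \approx 110.25 + 19.053 i$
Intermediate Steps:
$s = - \frac{21}{4}$ ($s = \frac{1}{4} \left(-21\right) = - \frac{21}{4} \approx -5.25$)
$h{\left(K \right)} = - \frac{\sqrt{-8 - K}}{3}$ ($h{\left(K \right)} = - \frac{\sqrt{\left(-5 - K\right) - 3}}{3} = - \frac{\sqrt{-8 - K}}{3}$)
$\left(s + h{\left(-5 \right)}\right) \left(-33\right) + H{\left(11 \right)} = \left(- \frac{21}{4} - \frac{\sqrt{-8 - -5}}{3}\right) \left(-33\right) - 63 = \left(- \frac{21}{4} - \frac{\sqrt{-8 + 5}}{3}\right) \left(-33\right) - 63 = \left(- \frac{21}{4} - \frac{\sqrt{-3}}{3}\right) \left(-33\right) - 63 = \left(- \frac{21}{4} - \frac{i \sqrt{3}}{3}\right) \left(-33\right) - 63 = \left(\frac{693}{4} + 11 i \sqrt{3}\right) - 63 = \frac{441}{4} + 11 i \sqrt{3}$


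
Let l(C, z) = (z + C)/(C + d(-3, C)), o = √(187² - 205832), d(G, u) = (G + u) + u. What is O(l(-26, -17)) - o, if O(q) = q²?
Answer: 1849/6561 - 7*I*√3487 ≈ 0.28182 - 413.36*I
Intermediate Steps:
d(G, u) = G + 2*u
o = 7*I*√3487 (o = √(34969 - 205832) = √(-170863) = 7*I*√3487 ≈ 413.36*I)
l(C, z) = (C + z)/(-3 + 3*C) (l(C, z) = (z + C)/(C + (-3 + 2*C)) = (C + z)/(-3 + 3*C))
O(l(-26, -17)) - o = ((-26 - 17)/(3*(-1 - 26)))² - 7*I*√3487 = ((⅓)*(-43)/(-27))² - 7*I*√3487 = ((⅓)*(-1/27)*(-43))² - 7*I*√3487 = (43/81)² - 7*I*√3487 = 1849/6561 - 7*I*√3487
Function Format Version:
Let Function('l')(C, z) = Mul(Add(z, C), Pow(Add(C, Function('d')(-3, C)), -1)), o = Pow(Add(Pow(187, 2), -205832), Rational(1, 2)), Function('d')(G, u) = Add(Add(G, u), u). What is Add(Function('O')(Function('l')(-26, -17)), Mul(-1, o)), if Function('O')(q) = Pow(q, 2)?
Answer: Add(Rational(1849, 6561), Mul(-7, I, Pow(3487, Rational(1, 2)))) ≈ Add(0.28182, Mul(-413.36, I))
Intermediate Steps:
Function('d')(G, u) = Add(G, Mul(2, u))
o = Mul(7, I, Pow(3487, Rational(1, 2))) (o = Pow(Add(34969, -205832), Rational(1, 2)) = Pow(-170863, Rational(1, 2)) = Mul(7, I, Pow(3487, Rational(1, 2))) ≈ Mul(413.36, I))
Function('l')(C, z) = Mul(Pow(Add(-3, Mul(3, C)), -1), Add(C, z)) (Function('l')(C, z) = Mul(Add(z, C), Pow(Add(C, Add(-3, Mul(2, C))), -1)) = Mul(Add(C, z), Pow(Add(-3, Mul(3, C)), -1)) = Mul(Pow(Add(-3, Mul(3, C)), -1), Add(C, z)))
Add(Function('O')(Function('l')(-26, -17)), Mul(-1, o)) = Add(Pow(Mul(Rational(1, 3), Pow(Add(-1, -26), -1), Add(-26, -17)), 2), Mul(-1, Mul(7, I, Pow(3487, Rational(1, 2))))) = Add(Pow(Mul(Rational(1, 3), Pow(-27, -1), -43), 2), Mul(-7, I, Pow(3487, Rational(1, 2)))) = Add(Pow(Mul(Rational(1, 3), Rational(-1, 27), -43), 2), Mul(-7, I, Pow(3487, Rational(1, 2)))) = Add(Pow(Rational(43, 81), 2), Mul(-7, I, Pow(3487, Rational(1, 2)))) = Add(Rational(1849, 6561), Mul(-7, I, Pow(3487, Rational(1, 2))))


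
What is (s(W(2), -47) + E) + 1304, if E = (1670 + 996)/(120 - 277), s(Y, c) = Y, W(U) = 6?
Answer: 203004/157 ≈ 1293.0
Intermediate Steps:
E = -2666/157 (E = 2666/(-157) = 2666*(-1/157) = -2666/157 ≈ -16.981)
(s(W(2), -47) + E) + 1304 = (6 - 2666/157) + 1304 = -1724/157 + 1304 = 203004/157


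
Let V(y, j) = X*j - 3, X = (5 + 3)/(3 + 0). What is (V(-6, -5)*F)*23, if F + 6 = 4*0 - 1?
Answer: 7889/3 ≈ 2629.7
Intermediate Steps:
F = -7 (F = -6 + (4*0 - 1) = -6 + (0 - 1) = -6 - 1 = -7)
X = 8/3 ≈ 2.6667
V(y, j) = -3 + 8*j/3 (V(y, j) = 8*j/3 - 3 = -3 + 8*j/3)
(V(-6, -5)*F)*23 = ((-3 + (8/3)*(-5))*(-7))*23 = ((-3 - 40/3)*(-7))*23 = -49/3*(-7)*23 = (343/3)*23 = 7889/3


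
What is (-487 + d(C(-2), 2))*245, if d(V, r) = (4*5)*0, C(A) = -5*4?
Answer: -119315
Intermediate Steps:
C(A) = -20
d(V, r) = 0 (d(V, r) = 20*0 = 0)
(-487 + d(C(-2), 2))*245 = (-487 + 0)*245 = -487*245 = -119315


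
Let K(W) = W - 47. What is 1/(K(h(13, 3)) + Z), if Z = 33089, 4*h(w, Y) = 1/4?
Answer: 16/528673 ≈ 3.0264e-5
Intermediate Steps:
h(w, Y) = 1/16 (h(w, Y) = (1/4)/4 = (1/4)*(1/4) = 1/16)
K(W) = -47 + W
1/(K(h(13, 3)) + Z) = 1/((-47 + 1/16) + 33089) = 1/(-751/16 + 33089) = 1/(528673/16) = 16/528673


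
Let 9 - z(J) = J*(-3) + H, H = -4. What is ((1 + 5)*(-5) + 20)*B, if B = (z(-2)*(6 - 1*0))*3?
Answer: -1260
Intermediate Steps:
z(J) = 13 + 3*J (z(J) = 9 - (J*(-3) - 4) = 9 - (-3*J - 4) = 9 - (-4 - 3*J) = 9 + (4 + 3*J) = 13 + 3*J)
B = 126 (B = ((13 + 3*(-2))*(6 - 1*0))*3 = ((13 - 6)*(6 + 0))*3 = (7*6)*3 = 42*3 = 126)
((1 + 5)*(-5) + 20)*B = ((1 + 5)*(-5) + 20)*126 = (6*(-5) + 20)*126 = (-30 + 20)*126 = -10*126 = -1260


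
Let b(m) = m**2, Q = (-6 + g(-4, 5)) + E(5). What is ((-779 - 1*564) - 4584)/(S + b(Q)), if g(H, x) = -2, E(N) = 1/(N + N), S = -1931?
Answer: 592700/186859 ≈ 3.1719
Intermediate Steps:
E(N) = 1/(2*N)
Q = -79/10 (Q = (-6 - 2) + (1/2)/5 = -8 + (1/2)*(1/5) = -8 + 1/10 = -79/10 ≈ -7.9000)
((-779 - 1*564) - 4584)/(S + b(Q)) = ((-779 - 1*564) - 4584)/(-1931 + (-79/10)**2) = ((-779 - 564) - 4584)/(-1931 + 6241/100) = (-1343 - 4584)/(-186859/100) = -5927*(-100/186859) = 592700/186859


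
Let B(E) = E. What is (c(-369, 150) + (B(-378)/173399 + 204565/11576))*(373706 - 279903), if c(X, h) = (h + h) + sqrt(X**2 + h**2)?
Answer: 59813205096790321/2007266824 + 4783953*sqrt(61) ≈ 6.7162e+7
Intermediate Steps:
c(X, h) = sqrt(X**2 + h**2) + 2*h (c(X, h) = 2*h + sqrt(X**2 + h**2) = sqrt(X**2 + h**2) + 2*h)
(c(-369, 150) + (B(-378)/173399 + 204565/11576))*(373706 - 279903) = ((sqrt((-369)**2 + 150**2) + 2*150) + (-378/173399 + 204565/11576))*(373706 - 279903) = ((sqrt(136161 + 22500) + 300) + (-378*1/173399 + 204565*(1/11576)))*93803 = ((sqrt(158661) + 300) + (-378/173399 + 204565/11576))*93803 = ((51*sqrt(61) + 300) + 35466990707/2007266824)*93803 = ((300 + 51*sqrt(61)) + 35466990707/2007266824)*93803 = (637647037907/2007266824 + 51*sqrt(61))*93803 = 59813205096790321/2007266824 + 4783953*sqrt(61)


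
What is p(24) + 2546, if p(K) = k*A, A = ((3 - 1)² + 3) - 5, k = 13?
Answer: 2572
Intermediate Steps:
A = 2 (A = (2² + 3) - 5 = (4 + 3) - 5 = 7 - 5 = 2)
p(K) = 26 (p(K) = 13*2 = 26)
p(24) + 2546 = 26 + 2546 = 2572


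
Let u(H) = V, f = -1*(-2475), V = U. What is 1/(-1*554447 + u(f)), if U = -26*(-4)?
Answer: -1/554343 ≈ -1.8039e-6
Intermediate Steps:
U = 104
V = 104
f = 2475
u(H) = 104
1/(-1*554447 + u(f)) = 1/(-1*554447 + 104) = 1/(-554447 + 104) = 1/(-554343) = -1/554343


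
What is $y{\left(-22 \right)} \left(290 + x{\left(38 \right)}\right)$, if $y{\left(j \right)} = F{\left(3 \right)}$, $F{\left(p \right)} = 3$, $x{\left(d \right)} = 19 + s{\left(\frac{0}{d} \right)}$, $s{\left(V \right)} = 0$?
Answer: $927$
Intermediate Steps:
$x{\left(d \right)} = 19$ ($x{\left(d \right)} = 19 + 0 = 19$)
$y{\left(j \right)} = 3$
$y{\left(-22 \right)} \left(290 + x{\left(38 \right)}\right) = 3 \left(290 + 19\right) = 3 \cdot 309 = 927$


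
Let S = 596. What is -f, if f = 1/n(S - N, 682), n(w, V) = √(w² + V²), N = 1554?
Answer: -√345722/691444 ≈ -0.00085037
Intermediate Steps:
n(w, V) = √(V² + w²)
f = √345722/691444 (f = 1/(√(682² + (596 - 1*1554)²)) = 1/(√(465124 + (596 - 1554)²)) = 1/(√(465124 + (-958)²)) = 1/(√(465124 + 917764)) = 1/(√1382888) = 1/(2*√345722) = √345722/691444 ≈ 0.00085037)
-f = -√345722/691444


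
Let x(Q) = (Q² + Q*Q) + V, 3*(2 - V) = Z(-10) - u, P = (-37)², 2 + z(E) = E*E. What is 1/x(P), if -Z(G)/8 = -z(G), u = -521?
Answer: 1/3747889 ≈ 2.6682e-7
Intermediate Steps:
z(E) = -2 + E² (z(E) = -2 + E*E = -2 + E²)
Z(G) = -16 + 8*G² (Z(G) = -(-8)*(-2 + G²) = -8*(2 - G²) = -16 + 8*G²)
P = 1369
V = -433 (V = 2 - ((-16 + 8*(-10)²) - 1*(-521))/3 = 2 - ((-16 + 8*100) + 521)/3 = 2 - ((-16 + 800) + 521)/3 = 2 - (784 + 521)/3 = 2 - ⅓*1305 = 2 - 435 = -433)
x(Q) = -433 + 2*Q² (x(Q) = (Q² + Q*Q) - 433 = (Q² + Q²) - 433 = 2*Q² - 433 = -433 + 2*Q²)
1/x(P) = 1/(-433 + 2*1369²) = 1/(-433 + 2*1874161) = 1/(-433 + 3748322) = 1/3747889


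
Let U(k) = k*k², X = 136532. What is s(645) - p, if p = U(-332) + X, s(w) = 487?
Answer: 36458323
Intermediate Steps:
U(k) = k³
p = -36457836 (p = (-332)³ + 136532 = -36594368 + 136532 = -36457836)
s(645) - p = 487 - 1*(-36457836) = 487 + 36457836 = 36458323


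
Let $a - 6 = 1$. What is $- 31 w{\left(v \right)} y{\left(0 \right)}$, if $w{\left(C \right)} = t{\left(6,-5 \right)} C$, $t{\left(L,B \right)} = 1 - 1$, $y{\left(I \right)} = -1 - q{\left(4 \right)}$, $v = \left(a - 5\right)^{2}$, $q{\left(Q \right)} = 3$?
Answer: $0$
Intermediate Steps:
$a = 7$ ($a = 6 + 1 = 7$)
$v = 4$ ($v = \left(7 - 5\right)^{2} = 2^{2} = 4$)
$y{\left(I \right)} = -4$ ($y{\left(I \right)} = -1 - 3 = -4$)
$t{\left(L,B \right)} = 0$
$w{\left(C \right)} = 0$ ($w{\left(C \right)} = 0 C = 0$)
$- 31 w{\left(v \right)} y{\left(0 \right)} = \left(-31\right) 0 \left(-4\right) = 0 \left(-4\right) = 0$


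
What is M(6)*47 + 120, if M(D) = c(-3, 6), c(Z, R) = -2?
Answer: 26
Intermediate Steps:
M(D) = -2
M(6)*47 + 120 = -2*47 + 120 = -94 + 120 = 26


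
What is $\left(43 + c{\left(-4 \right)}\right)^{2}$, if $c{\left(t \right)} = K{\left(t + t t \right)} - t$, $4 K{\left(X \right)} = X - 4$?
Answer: $2401$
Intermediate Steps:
$K{\left(X \right)} = -1 + \frac{X}{4}$ ($K{\left(X \right)} = \frac{X - 4}{4} = \frac{-4 + X}{4} = -1 + \frac{X}{4}$)
$c{\left(t \right)} = -1 - \frac{3 t}{4} + \frac{t^{2}}{4}$ ($c{\left(t \right)} = \left(-1 + \frac{t + t t}{4}\right) - t = \left(-1 + \frac{t + t^{2}}{4}\right) - t = \left(-1 + \left(\frac{t}{4} + \frac{t^{2}}{4}\right)\right) - t = \left(-1 + \frac{t}{4} + \frac{t^{2}}{4}\right) - t = -1 - \frac{3 t}{4} + \frac{t^{2}}{4}$)
$\left(43 + c{\left(-4 \right)}\right)^{2} = \left(43 - \left(-2 - 4\right)\right)^{2} = \left(43 + \left(-1 + 3 + \frac{1}{4} \cdot 16\right)\right)^{2} = \left(43 + \left(-1 + 3 + 4\right)\right)^{2} = \left(43 + 6\right)^{2} = 49^{2} = 2401$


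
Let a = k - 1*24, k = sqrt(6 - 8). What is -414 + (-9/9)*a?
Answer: -390 - I*sqrt(2) ≈ -390.0 - 1.4142*I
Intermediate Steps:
k = I*sqrt(2) (k = sqrt(-2) = I*sqrt(2) ≈ 1.4142*I)
a = -24 + I*sqrt(2) (a = I*sqrt(2) - 1*24 = I*sqrt(2) - 24 = -24 + I*sqrt(2) ≈ -24.0 + 1.4142*I)
-414 + (-9/9)*a = -414 + (-9/9)*(-24 + I*sqrt(2)) = -414 + (-9*1/9)*(-24 + I*sqrt(2)) = -414 - (-24 + I*sqrt(2)) = -414 + (24 - I*sqrt(2)) = -390 - I*sqrt(2)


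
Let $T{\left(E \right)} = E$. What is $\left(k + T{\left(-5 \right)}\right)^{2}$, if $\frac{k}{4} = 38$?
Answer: $21609$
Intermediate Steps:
$k = 152$ ($k = 4 \cdot 38 = 152$)
$\left(k + T{\left(-5 \right)}\right)^{2} = \left(152 - 5\right)^{2} = 147^{2} = 21609$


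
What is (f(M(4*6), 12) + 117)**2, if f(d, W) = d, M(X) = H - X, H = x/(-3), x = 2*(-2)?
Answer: 80089/9 ≈ 8898.8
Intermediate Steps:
x = -4
H = 4/3 (H = -4/(-3) = -4*(-1/3) = 4/3 ≈ 1.3333)
M(X) = 4/3 - X
(f(M(4*6), 12) + 117)**2 = ((4/3 - 4*6) + 117)**2 = ((4/3 - 1*24) + 117)**2 = ((4/3 - 24) + 117)**2 = (-68/3 + 117)**2 = (283/3)**2 = 80089/9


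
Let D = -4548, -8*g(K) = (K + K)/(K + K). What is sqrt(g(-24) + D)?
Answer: I*sqrt(72770)/4 ≈ 67.44*I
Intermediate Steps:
g(K) = -1/8 (g(K) = -(K + K)/(8*(K + K)) = -2*K/(8*(2*K)) = -2*K*1/(2*K)/8 = -1/8*1 = -1/8)
sqrt(g(-24) + D) = sqrt(-1/8 - 4548) = sqrt(-36385/8) = I*sqrt(72770)/4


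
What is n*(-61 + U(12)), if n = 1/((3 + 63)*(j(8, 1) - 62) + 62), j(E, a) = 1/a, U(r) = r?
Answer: 49/3964 ≈ 0.012361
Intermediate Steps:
n = -1/3964 (n = 1/((3 + 63)*(1/1 - 62) + 62) = 1/(66*(1 - 62) + 62) = 1/(66*(-61) + 62) = 1/(-4026 + 62) = 1/(-3964) = -1/3964 ≈ -0.00025227)
n*(-61 + U(12)) = -(-61 + 12)/3964 = -1/3964*(-49) = 49/3964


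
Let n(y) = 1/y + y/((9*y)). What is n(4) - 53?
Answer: -1895/36 ≈ -52.639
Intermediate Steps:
n(y) = 1/9 + 1/y (n(y) = 1/y + y*(1/(9*y)) = 1/y + 1/9 = 1/9 + 1/y)
n(4) - 53 = (1/9)*(9 + 4)/4 - 53 = (1/9)*(1/4)*13 - 53 = 13/36 - 53 = -1895/36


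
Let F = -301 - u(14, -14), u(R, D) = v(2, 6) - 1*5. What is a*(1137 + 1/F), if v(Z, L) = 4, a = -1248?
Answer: -35474296/25 ≈ -1.4190e+6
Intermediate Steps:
u(R, D) = -1 (u(R, D) = 4 - 1*5 = 4 - 5 = -1)
F = -300 (F = -301 - 1*(-1) = -301 + 1 = -300)
a*(1137 + 1/F) = -1248*(1137 + 1/(-300)) = -1248*(1137 - 1/300) = -1248*341099/300 = -35474296/25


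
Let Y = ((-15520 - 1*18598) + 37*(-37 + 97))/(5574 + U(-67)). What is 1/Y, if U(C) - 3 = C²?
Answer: -5033/15949 ≈ -0.31557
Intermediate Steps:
U(C) = 3 + C²
Y = -15949/5033 (Y = ((-15520 - 1*18598) + 37*(-37 + 97))/(5574 + (3 + (-67)²)) = ((-15520 - 18598) + 37*60)/(5574 + (3 + 4489)) = (-34118 + 2220)/(5574 + 4492) = -31898/10066 = -31898*1/10066 = -15949/5033 ≈ -3.1689)
1/Y = 1/(-15949/5033) = -5033/15949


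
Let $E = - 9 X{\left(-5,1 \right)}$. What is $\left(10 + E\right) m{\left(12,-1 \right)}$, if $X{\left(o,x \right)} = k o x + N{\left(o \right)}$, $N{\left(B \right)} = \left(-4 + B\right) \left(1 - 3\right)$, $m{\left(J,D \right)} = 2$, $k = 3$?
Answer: $-34$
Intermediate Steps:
$N{\left(B \right)} = 8 - 2 B$ ($N{\left(B \right)} = \left(-4 + B\right) \left(-2\right) = 8 - 2 B$)
$X{\left(o,x \right)} = 8 - 2 o + 3 o x$ ($X{\left(o,x \right)} = 3 o x - \left(-8 + 2 o\right) = 8 - 2 o + 3 o x$)
$E = -27$ ($E = - 9 \left(8 - -10 + 3 \left(-5\right) 1\right) = - 9 \left(8 + 10 - 15\right) = \left(-9\right) 3 = -27$)
$\left(10 + E\right) m{\left(12,-1 \right)} = \left(10 - 27\right) 2 = \left(-17\right) 2 = -34$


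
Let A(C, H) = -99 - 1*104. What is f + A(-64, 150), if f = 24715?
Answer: 24512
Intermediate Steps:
A(C, H) = -203 (A(C, H) = -99 - 104 = -203)
f + A(-64, 150) = 24715 - 203 = 24512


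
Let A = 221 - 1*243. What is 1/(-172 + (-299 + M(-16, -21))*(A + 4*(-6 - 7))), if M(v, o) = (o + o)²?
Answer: -1/108582 ≈ -9.2096e-6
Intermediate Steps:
M(v, o) = 4*o² (M(v, o) = (2*o)² = 4*o²)
A = -22 (A = 221 - 243 = -22)
1/(-172 + (-299 + M(-16, -21))*(A + 4*(-6 - 7))) = 1/(-172 + (-299 + 4*(-21)²)*(-22 + 4*(-6 - 7))) = 1/(-172 + (-299 + 4*441)*(-22 + 4*(-13))) = 1/(-172 + (-299 + 1764)*(-22 - 52)) = 1/(-172 + 1465*(-74)) = 1/(-172 - 108410) = 1/(-108582) = -1/108582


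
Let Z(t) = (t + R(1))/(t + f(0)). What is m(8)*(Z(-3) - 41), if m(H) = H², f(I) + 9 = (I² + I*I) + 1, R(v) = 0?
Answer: -28672/11 ≈ -2606.5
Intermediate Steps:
f(I) = -8 + 2*I² (f(I) = -9 + ((I² + I*I) + 1) = -9 + ((I² + I²) + 1) = -9 + (2*I² + 1) = -9 + (1 + 2*I²) = -8 + 2*I²)
Z(t) = t/(-8 + t) (Z(t) = (t + 0)/(t + (-8 + 2*0²)) = t/(t + (-8 + 2*0)) = t/(t + (-8 + 0)) = t/(t - 8) = t/(-8 + t))
m(8)*(Z(-3) - 41) = 8²*(-3/(-8 - 3) - 41) = 64*(-3/(-11) - 41) = 64*(-3*(-1/11) - 41) = 64*(3/11 - 41) = 64*(-448/11) = -28672/11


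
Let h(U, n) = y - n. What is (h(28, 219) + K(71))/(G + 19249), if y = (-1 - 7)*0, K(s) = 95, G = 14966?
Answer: -124/34215 ≈ -0.0036241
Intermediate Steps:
y = 0 (y = -8*0 = 0)
h(U, n) = -n (h(U, n) = 0 - n = -n)
(h(28, 219) + K(71))/(G + 19249) = (-1*219 + 95)/(14966 + 19249) = (-219 + 95)/34215 = -124*1/34215 = -124/34215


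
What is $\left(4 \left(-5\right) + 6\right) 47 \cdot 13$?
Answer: $-8554$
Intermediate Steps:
$\left(4 \left(-5\right) + 6\right) 47 \cdot 13 = \left(-20 + 6\right) 47 \cdot 13 = \left(-14\right) 47 \cdot 13 = \left(-658\right) 13 = -8554$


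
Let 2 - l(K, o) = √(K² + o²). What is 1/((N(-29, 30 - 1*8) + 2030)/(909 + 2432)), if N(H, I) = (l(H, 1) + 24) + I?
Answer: 3471299/2158621 + 3341*√842/4317242 ≈ 1.6306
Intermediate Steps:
l(K, o) = 2 - √(K² + o²)
N(H, I) = 26 + I - √(1 + H²) (N(H, I) = ((2 - √(H² + 1²)) + 24) + I = ((2 - √(H² + 1)) + 24) + I = ((2 - √(1 + H²)) + 24) + I = (26 - √(1 + H²)) + I = 26 + I - √(1 + H²))
1/((N(-29, 30 - 1*8) + 2030)/(909 + 2432)) = 1/(((26 + (30 - 1*8) - √(1 + (-29)²)) + 2030)/(909 + 2432)) = 1/(((26 + (30 - 8) - √(1 + 841)) + 2030)/3341) = 1/(((26 + 22 - √842) + 2030)*(1/3341)) = 1/(((48 - √842) + 2030)*(1/3341)) = 1/((2078 - √842)*(1/3341)) = 1/(2078/3341 - √842/3341)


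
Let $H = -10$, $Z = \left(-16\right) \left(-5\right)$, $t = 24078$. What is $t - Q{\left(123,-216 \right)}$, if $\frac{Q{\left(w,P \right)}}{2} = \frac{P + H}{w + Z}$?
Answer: $\frac{4888286}{203} \approx 24080.0$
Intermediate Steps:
$Z = 80$
$Q{\left(w,P \right)} = \frac{2 \left(-10 + P\right)}{80 + w}$ ($Q{\left(w,P \right)} = 2 \frac{P - 10}{w + 80} = 2 \frac{-10 + P}{80 + w} = \frac{2 \left(-10 + P\right)}{80 + w}$)
$t - Q{\left(123,-216 \right)} = 24078 - \frac{2 \left(-10 - 216\right)}{80 + 123} = 24078 - 2 \cdot \frac{1}{203} \left(-226\right) = 24078 - - \frac{452}{203} = 24078 + \frac{452}{203} = \frac{4888286}{203}$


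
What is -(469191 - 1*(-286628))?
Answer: -755819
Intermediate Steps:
-(469191 - 1*(-286628)) = -(469191 + 286628) = -1*755819 = -755819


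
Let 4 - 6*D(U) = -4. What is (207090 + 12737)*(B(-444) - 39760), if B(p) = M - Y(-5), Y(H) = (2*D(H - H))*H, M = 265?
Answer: -26037409015/3 ≈ -8.6791e+9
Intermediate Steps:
D(U) = 4/3 (D(U) = ⅔ - ⅙*(-4) = ⅔ + ⅔ = 4/3)
Y(H) = 8*H/3 (Y(H) = (2*(4/3))*H = 8*H/3)
B(p) = 835/3 (B(p) = 265 - 8*(-5)/3 = 265 - 1*(-40/3) = 265 + 40/3 = 835/3)
(207090 + 12737)*(B(-444) - 39760) = (207090 + 12737)*(835/3 - 39760) = 219827*(-118445/3) = -26037409015/3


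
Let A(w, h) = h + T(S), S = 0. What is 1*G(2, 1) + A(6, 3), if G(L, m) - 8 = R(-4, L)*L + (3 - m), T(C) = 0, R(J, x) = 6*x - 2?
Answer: 33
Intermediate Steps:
R(J, x) = -2 + 6*x
A(w, h) = h (A(w, h) = h + 0 = h)
G(L, m) = 11 - m + L*(-2 + 6*L) (G(L, m) = 8 + ((-2 + 6*L)*L + (3 - m)) = 8 + (L*(-2 + 6*L) + (3 - m)) = 8 + (3 - m + L*(-2 + 6*L)) = 11 - m + L*(-2 + 6*L))
1*G(2, 1) + A(6, 3) = 1*(11 - 1*1 + 2*2*(-1 + 3*2)) + 3 = 1*(11 - 1 + 2*2*(-1 + 6)) + 3 = 1*(11 - 1 + 2*2*5) + 3 = 1*(11 - 1 + 20) + 3 = 1*30 + 3 = 30 + 3 = 33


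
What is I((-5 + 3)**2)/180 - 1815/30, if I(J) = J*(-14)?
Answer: -5473/90 ≈ -60.811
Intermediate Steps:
I(J) = -14*J
I((-5 + 3)**2)/180 - 1815/30 = -14*(-5 + 3)**2/180 - 1815/30 = -14*(-2)**2*(1/180) - 1815*1/30 = -14*4*(1/180) - 121/2 = -56*1/180 - 121/2 = -14/45 - 121/2 = -5473/90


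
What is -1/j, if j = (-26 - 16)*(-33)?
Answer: -1/1386 ≈ -0.00072150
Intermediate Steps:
j = 1386 (j = -42*(-33) = 1386)
-1/j = -1/1386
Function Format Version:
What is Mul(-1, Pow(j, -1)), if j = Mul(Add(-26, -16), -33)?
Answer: Rational(-1, 1386) ≈ -0.00072150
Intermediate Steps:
j = 1386 (j = Mul(-42, -33) = 1386)
Mul(-1, Pow(j, -1)) = Mul(-1, Pow(1386, -1)) = Mul(-1, Rational(1, 1386)) = Rational(-1, 1386)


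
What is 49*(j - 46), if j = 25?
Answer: -1029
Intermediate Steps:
49*(j - 46) = 49*(25 - 46) = 49*(-21) = -1029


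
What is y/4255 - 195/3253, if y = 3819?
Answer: 11593482/13841515 ≈ 0.83759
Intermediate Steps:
y/4255 - 195/3253 = 3819/4255 - 195/3253 = 11593482/13841515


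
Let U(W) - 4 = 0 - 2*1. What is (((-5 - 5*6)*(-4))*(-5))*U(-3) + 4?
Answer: -1396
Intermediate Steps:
U(W) = 2 (U(W) = 4 + (0 - 2*1) = 4 + (0 - 2) = 4 - 2 = 2)
(((-5 - 5*6)*(-4))*(-5))*U(-3) + 4 = (((-5 - 5*6)*(-4))*(-5))*2 + 4 = (((-5 - 30)*(-4))*(-5))*2 + 4 = (-35*(-4)*(-5))*2 + 4 = (140*(-5))*2 + 4 = -700*2 + 4 = -1400 + 4 = -1396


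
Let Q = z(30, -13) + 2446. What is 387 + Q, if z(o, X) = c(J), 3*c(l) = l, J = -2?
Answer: 8497/3 ≈ 2832.3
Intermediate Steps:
c(l) = l/3
z(o, X) = -2/3 (z(o, X) = (1/3)*(-2) = -2/3)
Q = 7336/3 (Q = -2/3 + 2446 = 7336/3 ≈ 2445.3)
387 + Q = 387 + 7336/3 = 8497/3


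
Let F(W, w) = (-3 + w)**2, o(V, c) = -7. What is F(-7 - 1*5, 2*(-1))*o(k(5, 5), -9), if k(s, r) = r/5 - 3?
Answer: -175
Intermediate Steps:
k(s, r) = -3 + r/5 (k(s, r) = r*(1/5) - 3 = r/5 - 3 = -3 + r/5)
F(-7 - 1*5, 2*(-1))*o(k(5, 5), -9) = (-3 + 2*(-1))**2*(-7) = (-3 - 2)**2*(-7) = (-5)**2*(-7) = 25*(-7) = -175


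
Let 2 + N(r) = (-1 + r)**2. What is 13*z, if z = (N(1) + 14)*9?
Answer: 1404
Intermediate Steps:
N(r) = -2 + (-1 + r)**2
z = 108 (z = ((-2 + (-1 + 1)**2) + 14)*9 = ((-2 + 0**2) + 14)*9 = ((-2 + 0) + 14)*9 = (-2 + 14)*9 = 12*9 = 108)
13*z = 13*108 = 1404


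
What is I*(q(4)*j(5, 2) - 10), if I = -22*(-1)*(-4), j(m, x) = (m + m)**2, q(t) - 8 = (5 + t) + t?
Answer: -183920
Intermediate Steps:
q(t) = 13 + 2*t (q(t) = 8 + ((5 + t) + t) = 8 + (5 + 2*t) = 13 + 2*t)
j(m, x) = 4*m**2 (j(m, x) = (2*m)**2 = 4*m**2)
I = -88 (I = 22*(-4) = -88)
I*(q(4)*j(5, 2) - 10) = -88*((13 + 2*4)*(4*5**2) - 10) = -88*((13 + 8)*(4*25) - 10) = -88*(21*100 - 10) = -88*(2100 - 10) = -88*2090 = -183920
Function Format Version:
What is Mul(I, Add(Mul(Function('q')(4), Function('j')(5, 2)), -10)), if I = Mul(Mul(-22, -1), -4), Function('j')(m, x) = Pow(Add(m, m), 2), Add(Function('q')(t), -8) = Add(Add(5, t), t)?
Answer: -183920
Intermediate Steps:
Function('q')(t) = Add(13, Mul(2, t)) (Function('q')(t) = Add(8, Add(Add(5, t), t)) = Add(8, Add(5, Mul(2, t))) = Add(13, Mul(2, t)))
Function('j')(m, x) = Mul(4, Pow(m, 2)) (Function('j')(m, x) = Pow(Mul(2, m), 2) = Mul(4, Pow(m, 2)))
I = -88 (I = Mul(22, -4) = -88)
Mul(I, Add(Mul(Function('q')(4), Function('j')(5, 2)), -10)) = Mul(-88, Add(Mul(Add(13, Mul(2, 4)), Mul(4, Pow(5, 2))), -10)) = Mul(-88, Add(Mul(Add(13, 8), Mul(4, 25)), -10)) = Mul(-88, Add(Mul(21, 100), -10)) = Mul(-88, Add(2100, -10)) = Mul(-88, 2090) = -183920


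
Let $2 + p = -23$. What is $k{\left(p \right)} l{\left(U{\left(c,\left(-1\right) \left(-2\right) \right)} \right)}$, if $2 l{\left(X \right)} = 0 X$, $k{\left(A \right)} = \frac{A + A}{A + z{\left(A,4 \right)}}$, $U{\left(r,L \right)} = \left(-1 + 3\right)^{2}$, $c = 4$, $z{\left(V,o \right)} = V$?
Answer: $0$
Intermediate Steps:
$p = -25$ ($p = -2 - 23 = -25$)
$U{\left(r,L \right)} = 4$ ($U{\left(r,L \right)} = 2^{2} = 4$)
$k{\left(A \right)} = 1$ ($k{\left(A \right)} = \frac{A + A}{A + A} = \frac{2 A}{2 A} = 2 A \frac{1}{2 A} = 1$)
$l{\left(X \right)} = 0$ ($l{\left(X \right)} = \frac{0 X}{2} = \frac{1}{2} \cdot 0 = 0$)
$k{\left(p \right)} l{\left(U{\left(c,\left(-1\right) \left(-2\right) \right)} \right)} = 1 \cdot 0 = 0$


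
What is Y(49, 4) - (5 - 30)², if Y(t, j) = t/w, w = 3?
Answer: -1826/3 ≈ -608.67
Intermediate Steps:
Y(t, j) = t/3
Y(49, 4) - (5 - 30)² = (⅓)*49 - (5 - 30)² = 49/3 - 1*(-25)² = 49/3 - 1*625 = 49/3 - 625 = -1826/3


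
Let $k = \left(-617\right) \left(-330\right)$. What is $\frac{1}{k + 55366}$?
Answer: $\frac{1}{258976} \approx 3.8614 \cdot 10^{-6}$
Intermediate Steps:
$k = 203610$
$\frac{1}{k + 55366} = \frac{1}{203610 + 55366} = \frac{1}{258976}$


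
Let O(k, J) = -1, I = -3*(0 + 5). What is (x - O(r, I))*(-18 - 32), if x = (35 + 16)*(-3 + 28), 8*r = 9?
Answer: -63800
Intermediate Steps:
r = 9/8 (r = (⅛)*9 = 9/8 ≈ 1.1250)
I = -15 (I = -3*5 = -15)
x = 1275 (x = 51*25 = 1275)
(x - O(r, I))*(-18 - 32) = (1275 - 1*(-1))*(-18 - 32) = (1275 + 1)*(-50) = 1276*(-50) = -63800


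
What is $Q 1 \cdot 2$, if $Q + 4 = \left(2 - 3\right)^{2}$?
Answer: $-6$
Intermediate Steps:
$Q = -3$ ($Q = -4 + \left(2 - 3\right)^{2} = -4 + \left(-1\right)^{2} = -4 + 1 = -3$)
$Q 1 \cdot 2 = \left(-3\right) 1 \cdot 2 = \left(-3\right) 2 = -6$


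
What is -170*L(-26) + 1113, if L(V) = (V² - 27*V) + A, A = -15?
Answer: -230597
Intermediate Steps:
L(V) = -15 + V² - 27*V (L(V) = (V² - 27*V) - 15 = -15 + V² - 27*V)
-170*L(-26) + 1113 = -170*(-15 + (-26)² - 27*(-26)) + 1113 = -170*(-15 + 676 + 702) + 1113 = -170*1363 + 1113 = -231710 + 1113 = -230597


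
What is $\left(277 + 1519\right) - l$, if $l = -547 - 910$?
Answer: $3253$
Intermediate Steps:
$l = -1457$ ($l = -547 - 910 = -1457$)
$\left(277 + 1519\right) - l = \left(277 + 1519\right) - -1457 = 1796 + 1457 = 3253$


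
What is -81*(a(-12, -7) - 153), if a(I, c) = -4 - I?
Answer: 11745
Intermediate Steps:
-81*(a(-12, -7) - 153) = -81*((-4 - 1*(-12)) - 153) = -81*((-4 + 12) - 153) = -81*(8 - 153) = -81*(-145) = 11745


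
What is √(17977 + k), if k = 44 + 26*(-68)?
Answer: √16253 ≈ 127.49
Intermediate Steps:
k = -1724 (k = 44 - 1768 = -1724)
√(17977 + k) = √(17977 - 1724) = √16253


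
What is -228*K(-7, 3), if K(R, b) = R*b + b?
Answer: 4104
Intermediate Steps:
K(R, b) = b + R*b
-228*K(-7, 3) = -684*(1 - 7) = -684*(-6) = -228*(-18) = 4104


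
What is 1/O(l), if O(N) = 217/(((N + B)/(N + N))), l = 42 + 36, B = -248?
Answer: -85/16926 ≈ -0.0050219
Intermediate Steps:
l = 78
O(N) = 434*N/(-248 + N) (O(N) = 217/(((N - 248)/(N + N))) = 217/(((-248 + N)/((2*N)))) = 217/(((-248 + N)*(1/(2*N)))) = 217/(((-248 + N)/(2*N))) = 217*(2*N/(-248 + N)) = 434*N/(-248 + N))
1/O(l) = 1/(434*78/(-248 + 78)) = 1/(434*78/(-170)) = 1/(434*78*(-1/170)) = 1/(-16926/85) = -85/16926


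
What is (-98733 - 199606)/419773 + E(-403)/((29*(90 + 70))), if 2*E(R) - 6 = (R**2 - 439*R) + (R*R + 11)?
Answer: 25981669547/486936680 ≈ 53.357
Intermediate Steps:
E(R) = 17/2 + R**2 - 439*R/2 (E(R) = 3 + ((R**2 - 439*R) + (R*R + 11))/2 = 3 + ((R**2 - 439*R) + (R**2 + 11))/2 = 3 + ((R**2 - 439*R) + (11 + R**2))/2 = 3 + (11 - 439*R + 2*R**2)/2 = 3 + (11/2 + R**2 - 439*R/2) = 17/2 + R**2 - 439*R/2)
(-98733 - 199606)/419773 + E(-403)/((29*(90 + 70))) = (-98733 - 199606)/419773 + (17/2 + (-403)**2 - 439/2*(-403))/((29*(90 + 70))) = -298339*1/419773 + (17/2 + 162409 + 176917/2)/((29*160)) = -298339/419773 + 250876/4640 = -298339/419773 + 250876*(1/4640) = -298339/419773 + 62719/1160 = 25981669547/486936680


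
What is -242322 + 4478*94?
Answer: 178610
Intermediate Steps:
-242322 + 4478*94 = -242322 + 420932 = 178610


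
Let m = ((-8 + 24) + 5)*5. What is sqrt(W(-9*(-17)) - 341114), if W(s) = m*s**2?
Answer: sqrt(2116831) ≈ 1454.9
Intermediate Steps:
m = 105 (m = (16 + 5)*5 = 21*5 = 105)
W(s) = 105*s**2
sqrt(W(-9*(-17)) - 341114) = sqrt(105*(-9*(-17))**2 - 341114) = sqrt(105*153**2 - 341114) = sqrt(105*23409 - 341114) = sqrt(2457945 - 341114) = sqrt(2116831)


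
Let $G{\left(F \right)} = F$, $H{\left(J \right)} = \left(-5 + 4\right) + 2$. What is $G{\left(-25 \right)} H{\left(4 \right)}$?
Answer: $-25$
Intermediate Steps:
$H{\left(J \right)} = 1$ ($H{\left(J \right)} = -1 + 2 = 1$)
$G{\left(-25 \right)} H{\left(4 \right)} = \left(-25\right) 1 = -25$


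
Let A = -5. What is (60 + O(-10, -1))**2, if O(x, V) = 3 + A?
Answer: 3364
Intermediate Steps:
O(x, V) = -2 (O(x, V) = 3 - 5 = -2)
(60 + O(-10, -1))**2 = (60 - 2)**2 = 58**2 = 3364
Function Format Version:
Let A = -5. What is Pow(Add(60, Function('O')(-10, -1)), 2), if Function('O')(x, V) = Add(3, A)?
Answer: 3364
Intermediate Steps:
Function('O')(x, V) = -2 (Function('O')(x, V) = Add(3, -5) = -2)
Pow(Add(60, Function('O')(-10, -1)), 2) = Pow(Add(60, -2), 2) = Pow(58, 2) = 3364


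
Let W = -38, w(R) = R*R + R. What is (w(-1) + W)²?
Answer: 1444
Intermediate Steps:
w(R) = R + R² (w(R) = R² + R = R + R²)
(w(-1) + W)² = (-(1 - 1) - 38)² = (-1*0 - 38)² = (0 - 38)² = (-38)² = 1444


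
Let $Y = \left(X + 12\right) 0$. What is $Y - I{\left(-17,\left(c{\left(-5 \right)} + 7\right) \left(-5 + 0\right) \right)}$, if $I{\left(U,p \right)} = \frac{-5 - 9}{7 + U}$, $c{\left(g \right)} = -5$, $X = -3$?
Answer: $- \frac{7}{5} \approx -1.4$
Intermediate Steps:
$I{\left(U,p \right)} = - \frac{14}{7 + U}$
$Y = 0$ ($Y = \left(-3 + 12\right) 0 = 9 \cdot 0 = 0$)
$Y - I{\left(-17,\left(c{\left(-5 \right)} + 7\right) \left(-5 + 0\right) \right)} = 0 - - \frac{14}{7 - 17} = 0 - - \frac{14}{-10} = 0 - \left(-14\right) \left(- \frac{1}{10}\right) = 0 - \frac{7}{5} = - \frac{7}{5}$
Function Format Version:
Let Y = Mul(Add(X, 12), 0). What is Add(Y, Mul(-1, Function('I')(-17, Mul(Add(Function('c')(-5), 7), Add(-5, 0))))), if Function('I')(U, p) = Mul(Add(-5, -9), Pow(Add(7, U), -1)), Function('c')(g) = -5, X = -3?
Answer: Rational(-7, 5) ≈ -1.4000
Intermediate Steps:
Function('I')(U, p) = Mul(-14, Pow(Add(7, U), -1))
Y = 0 (Y = Mul(Add(-3, 12), 0) = Mul(9, 0) = 0)
Add(Y, Mul(-1, Function('I')(-17, Mul(Add(Function('c')(-5), 7), Add(-5, 0))))) = Add(0, Mul(-1, Mul(-14, Pow(Add(7, -17), -1)))) = Add(0, Mul(-1, Mul(-14, Pow(-10, -1)))) = Add(0, Mul(-1, Mul(-14, Rational(-1, 10)))) = Add(0, Mul(-1, Rational(7, 5))) = Add(0, Rational(-7, 5)) = Rational(-7, 5)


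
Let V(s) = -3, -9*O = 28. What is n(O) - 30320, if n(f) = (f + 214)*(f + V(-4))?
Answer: -2560310/81 ≈ -31609.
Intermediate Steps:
O = -28/9 (O = -⅑*28 = -28/9 ≈ -3.1111)
n(f) = (-3 + f)*(214 + f) (n(f) = (f + 214)*(f - 3) = (214 + f)*(-3 + f) = (-3 + f)*(214 + f))
n(O) - 30320 = (-642 + (-28/9)² + 211*(-28/9)) - 30320 = (-642 + 784/81 - 5908/9) - 30320 = -104390/81 - 30320 = -2560310/81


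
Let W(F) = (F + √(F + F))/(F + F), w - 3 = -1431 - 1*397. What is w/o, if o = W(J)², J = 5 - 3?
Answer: -1825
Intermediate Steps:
w = -1825 (w = 3 + (-1431 - 1*397) = 3 + (-1431 - 397) = 3 - 1828 = -1825)
J = 2
W(F) = (F + √2*√F)/(2*F) (W(F) = (F + √(2*F))/((2*F)) = (F + √2*√F)*(1/(2*F)) = (F + √2*√F)/(2*F))
o = 1 (o = (½ + √2/(2*√2))² = (½ + √2*(√2/2)/2)² = (½ + ½)² = 1² = 1)
w/o = -1825/1 = -1825*1 = -1825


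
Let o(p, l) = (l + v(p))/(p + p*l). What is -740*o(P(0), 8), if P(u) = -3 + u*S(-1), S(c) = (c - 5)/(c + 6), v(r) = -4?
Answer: 2960/27 ≈ 109.63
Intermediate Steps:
S(c) = (-5 + c)/(6 + c)
P(u) = -3 - 6*u/5 (P(u) = -3 + u*((-5 - 1)/(6 - 1)) = -3 + u*(-6/5) = -3 - 6*u/5)
o(p, l) = (-4 + l)/(p + l*p) (o(p, l) = (l - 4)/(p + p*l) = (-4 + l)/(p + l*p))
-740*o(P(0), 8) = -740*(-4 + 8)/((-3 - 6/5*0)*(1 + 8)) = -740*4/((-3 + 0)*9) = -740*4/((-3)*9) = -(-740)*4/(3*9) = -740*(-4/27) = 2960/27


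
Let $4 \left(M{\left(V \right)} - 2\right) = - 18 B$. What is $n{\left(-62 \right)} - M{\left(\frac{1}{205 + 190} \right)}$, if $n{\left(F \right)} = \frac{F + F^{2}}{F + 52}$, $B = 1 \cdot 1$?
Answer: $- \frac{3757}{10} \approx -375.7$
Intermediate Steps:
$B = 1$
$n{\left(F \right)} = \frac{F + F^{2}}{52 + F}$
$M{\left(V \right)} = - \frac{5}{2}$ ($M{\left(V \right)} = 2 + \frac{\left(-18\right) 1}{4} = 2 + \frac{1}{4} \left(-18\right) = 2 - \frac{9}{2} = - \frac{5}{2}$)
$n{\left(-62 \right)} - M{\left(\frac{1}{205 + 190} \right)} = - \frac{62 \left(1 - 62\right)}{52 - 62} - - \frac{5}{2} = \left(-62\right) \frac{1}{-10} \left(-61\right) + \frac{5}{2} = \left(-62\right) \left(- \frac{1}{10}\right) \left(-61\right) + \frac{5}{2} = - \frac{1891}{5} + \frac{5}{2} = - \frac{3757}{10}$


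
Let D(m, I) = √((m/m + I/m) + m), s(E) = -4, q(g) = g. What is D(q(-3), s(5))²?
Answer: -⅔ ≈ -0.66667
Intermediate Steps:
D(m, I) = √(1 + m + I/m) (D(m, I) = √((1 + I/m) + m) = √(1 + m + I/m))
D(q(-3), s(5))² = (√(1 - 3 - 4/(-3)))² = (√(1 - 3 - 4*(-⅓)))² = (√(1 - 3 + 4/3))² = (√(-⅔))² = (I*√6/3)² = -⅔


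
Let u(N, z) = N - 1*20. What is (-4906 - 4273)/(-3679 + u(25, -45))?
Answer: 9179/3674 ≈ 2.4984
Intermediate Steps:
u(N, z) = -20 + N (u(N, z) = N - 20 = -20 + N)
(-4906 - 4273)/(-3679 + u(25, -45)) = (-4906 - 4273)/(-3679 + (-20 + 25)) = -9179/(-3679 + 5) = -9179/(-3674) = -9179*(-1/3674) = 9179/3674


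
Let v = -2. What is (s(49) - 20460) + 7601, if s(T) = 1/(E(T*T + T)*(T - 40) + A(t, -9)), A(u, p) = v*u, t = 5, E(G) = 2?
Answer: -102871/8 ≈ -12859.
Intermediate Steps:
A(u, p) = -2*u
s(T) = 1/(-90 + 2*T) (s(T) = 1/(2*(T - 40) - 2*5) = 1/(2*(-40 + T) - 10) = 1/((-80 + 2*T) - 10) = 1/(-90 + 2*T))
(s(49) - 20460) + 7601 = (1/(2*(-45 + 49)) - 20460) + 7601 = ((½)/4 - 20460) + 7601 = ((½)*(¼) - 20460) + 7601 = (⅛ - 20460) + 7601 = -163679/8 + 7601 = -102871/8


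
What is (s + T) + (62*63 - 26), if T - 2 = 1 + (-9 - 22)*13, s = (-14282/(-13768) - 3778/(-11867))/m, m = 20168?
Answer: 5733553760655919/1647572887904 ≈ 3480.0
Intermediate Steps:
s = 110749999/1647572887904 (s = (-14282/(-13768) - 3778/(-11867))/20168 = (-14282*(-1/13768) - 3778*(-1/11867))*(1/20168) = (7141/6884 + 3778/11867)*(1/20168) = (110749999/81692428)*(1/20168) = 110749999/1647572887904 ≈ 6.7220e-5)
T = -400 (T = 2 + (1 + (-9 - 22)*13) = 2 + (1 - 31*13) = 2 + (1 - 403) = 2 - 402 = -400)
(s + T) + (62*63 - 26) = (110749999/1647572887904 - 400) + (62*63 - 26) = -659029044411601/1647572887904 + (3906 - 26) = -659029044411601/1647572887904 + 3880 = 5733553760655919/1647572887904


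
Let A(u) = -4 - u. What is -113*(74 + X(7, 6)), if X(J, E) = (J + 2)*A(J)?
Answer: 2825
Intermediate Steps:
X(J, E) = (-4 - J)*(2 + J) (X(J, E) = (J + 2)*(-4 - J) = (2 + J)*(-4 - J) = (-4 - J)*(2 + J))
-113*(74 + X(7, 6)) = -113*(74 - (2 + 7)*(4 + 7)) = -113*(74 - 1*9*11) = -113*(74 - 99) = -113*(-25) = 2825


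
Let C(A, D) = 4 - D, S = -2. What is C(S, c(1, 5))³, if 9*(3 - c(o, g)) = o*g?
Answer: 2744/729 ≈ 3.7641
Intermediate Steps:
c(o, g) = 3 - g*o/9 (c(o, g) = 3 - o*g/9 = 3 - g*o/9)
C(S, c(1, 5))³ = (4 - (3 - ⅑*5*1))³ = (4 - (3 - 5/9))³ = (4 - 1*22/9)³ = (4 - 22/9)³ = (14/9)³ = 2744/729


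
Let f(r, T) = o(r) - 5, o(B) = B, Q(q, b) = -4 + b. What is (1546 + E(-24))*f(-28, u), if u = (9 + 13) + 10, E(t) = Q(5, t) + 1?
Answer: -50127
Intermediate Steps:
E(t) = -3 + t (E(t) = (-4 + t) + 1 = -3 + t)
u = 32 (u = 22 + 10 = 32)
f(r, T) = -5 + r (f(r, T) = r - 5 = -5 + r)
(1546 + E(-24))*f(-28, u) = (1546 + (-3 - 24))*(-5 - 28) = (1546 - 27)*(-33) = 1519*(-33) = -50127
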